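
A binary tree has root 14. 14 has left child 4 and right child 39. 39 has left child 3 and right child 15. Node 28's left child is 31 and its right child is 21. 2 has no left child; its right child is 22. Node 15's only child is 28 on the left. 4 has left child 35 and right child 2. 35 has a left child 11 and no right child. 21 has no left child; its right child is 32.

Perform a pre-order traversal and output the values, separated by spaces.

Pre-order visits the node, then its left subtree, then its right subtree.
Visit 14.
At 14: go left to 4.
  Visit 4.
  At 4: go left to 35.
    Visit 35.
    At 35: go left to 11.
      11 is a leaf — visit 11.
    At 35: no right child.
  At 4: go right to 2.
    Visit 2.
    At 2: no left child.
    At 2: go right to 22.
      22 is a leaf — visit 22.
At 14: go right to 39.
  Visit 39.
  At 39: go left to 3.
    3 is a leaf — visit 3.
  At 39: go right to 15.
    Visit 15.
    At 15: go left to 28.
      Visit 28.
      At 28: go left to 31.
        31 is a leaf — visit 31.
      At 28: go right to 21.
        Visit 21.
        At 21: no left child.
        At 21: go right to 32.
          32 is a leaf — visit 32.
    At 15: no right child.

14 4 35 11 2 22 39 3 15 28 31 21 32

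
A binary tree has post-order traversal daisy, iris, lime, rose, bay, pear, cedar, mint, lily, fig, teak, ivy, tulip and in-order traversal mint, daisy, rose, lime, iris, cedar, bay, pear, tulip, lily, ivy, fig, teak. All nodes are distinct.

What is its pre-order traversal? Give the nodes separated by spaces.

The last element of post-order is the root; it splits in-order into left and right subtrees.
Root tulip: left subtree has 8 nodes {mint, daisy, rose, lime, iris, cedar, bay, pear}, right has 4 {lily, ivy, fig, teak}.
  Root mint: left subtree has 0 nodes { }, right has 7 {daisy, rose, lime, iris, cedar, bay, pear}.
    Root cedar: left subtree has 4 nodes {daisy, rose, lime, iris}, right has 2 {bay, pear}.
      Root rose: left subtree has 1 node {daisy}, right has 2 {lime, iris}.
        Root lime: left subtree has 0 nodes { }, right has 1 {iris}.
      Root pear: left subtree has 1 node {bay}, right has 0 { }.
  Root ivy: left subtree has 1 node {lily}, right has 2 {fig, teak}.
    Root teak: left subtree has 1 node {fig}, right has 0 { }.

tulip mint cedar rose daisy lime iris pear bay ivy lily teak fig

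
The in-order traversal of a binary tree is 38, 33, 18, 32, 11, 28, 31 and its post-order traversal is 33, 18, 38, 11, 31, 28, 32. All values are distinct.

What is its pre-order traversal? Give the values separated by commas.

32, 38, 18, 33, 28, 11, 31

The last element of post-order is the root; it splits in-order into left and right subtrees.
Root 32: left subtree has 3 nodes {38, 33, 18}, right has 3 {11, 28, 31}.
  Root 38: left subtree has 0 nodes { }, right has 2 {33, 18}.
    Root 18: left subtree has 1 node {33}, right has 0 { }.
  Root 28: left subtree has 1 node {11}, right has 1 {31}.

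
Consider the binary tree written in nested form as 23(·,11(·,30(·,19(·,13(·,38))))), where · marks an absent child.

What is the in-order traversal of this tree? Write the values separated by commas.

23, 11, 30, 19, 13, 38

In-order visits the left subtree, then the node, then the right subtree.
At 23: no left child.
Visit 23.
At 23: go right to 11.
  At 11: no left child.
  Visit 11.
  At 11: go right to 30.
    At 30: no left child.
    Visit 30.
    At 30: go right to 19.
      At 19: no left child.
      Visit 19.
      At 19: go right to 13.
        At 13: no left child.
        Visit 13.
        At 13: go right to 38.
          38 is a leaf — visit 38.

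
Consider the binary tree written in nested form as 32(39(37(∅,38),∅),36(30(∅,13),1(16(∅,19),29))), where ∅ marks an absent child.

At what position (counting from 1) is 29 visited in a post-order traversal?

Post-order visits the left subtree, then the right subtree, then the node.
At 32: go left to 39.
  At 39: go left to 37.
    At 37: no left child.
    At 37: go right to 38.
      38 is a leaf — visit 38.
    Visit 37.
  At 39: no right child.
  Visit 39.
At 32: go right to 36.
  At 36: go left to 30.
    At 30: no left child.
    At 30: go right to 13.
      13 is a leaf — visit 13.
    Visit 30.
  At 36: go right to 1.
    At 1: go left to 16.
      At 16: no left child.
      At 16: go right to 19.
        19 is a leaf — visit 19.
      Visit 16.
    At 1: go right to 29.
      29 is a leaf — visit 29.
    Visit 1.
  Visit 36.
Visit 32.
Full post-order sequence: 38, 37, 39, 13, 30, 19, 16, 29, 1, 36, 32.

8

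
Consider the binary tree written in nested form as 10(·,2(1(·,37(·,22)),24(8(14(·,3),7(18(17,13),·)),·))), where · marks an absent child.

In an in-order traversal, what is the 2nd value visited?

1

In-order visits the left subtree, then the node, then the right subtree.
At 10: no left child.
Visit 10.
At 10: go right to 2.
  At 2: go left to 1.
    At 1: no left child.
    Visit 1.
    At 1: go right to 37.
      At 37: no left child.
      Visit 37.
      At 37: go right to 22.
        22 is a leaf — visit 22.
  Visit 2.
  At 2: go right to 24.
    At 24: go left to 8.
      At 8: go left to 14.
        At 14: no left child.
        Visit 14.
        At 14: go right to 3.
          3 is a leaf — visit 3.
      Visit 8.
      At 8: go right to 7.
        At 7: go left to 18.
          At 18: go left to 17.
            17 is a leaf — visit 17.
          Visit 18.
          At 18: go right to 13.
            13 is a leaf — visit 13.
        Visit 7.
        At 7: no right child.
    Visit 24.
    At 24: no right child.
Full in-order sequence: 10, 1, 37, 22, 2, 14, 3, 8, 17, 18, 13, 7, 24.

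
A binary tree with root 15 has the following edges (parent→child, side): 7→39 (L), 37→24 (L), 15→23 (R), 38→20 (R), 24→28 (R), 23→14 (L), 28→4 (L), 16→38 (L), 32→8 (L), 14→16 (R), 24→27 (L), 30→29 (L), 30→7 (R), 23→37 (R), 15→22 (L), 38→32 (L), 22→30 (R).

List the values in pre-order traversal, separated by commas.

15, 22, 30, 29, 7, 39, 23, 14, 16, 38, 32, 8, 20, 37, 24, 27, 28, 4

Pre-order visits the node, then its left subtree, then its right subtree.
Visit 15.
At 15: go left to 22.
  Visit 22.
  At 22: no left child.
  At 22: go right to 30.
    Visit 30.
    At 30: go left to 29.
      29 is a leaf — visit 29.
    At 30: go right to 7.
      Visit 7.
      At 7: go left to 39.
        39 is a leaf — visit 39.
      At 7: no right child.
At 15: go right to 23.
  Visit 23.
  At 23: go left to 14.
    Visit 14.
    At 14: no left child.
    At 14: go right to 16.
      Visit 16.
      At 16: go left to 38.
        Visit 38.
        At 38: go left to 32.
          Visit 32.
          At 32: go left to 8.
            8 is a leaf — visit 8.
          At 32: no right child.
        At 38: go right to 20.
          20 is a leaf — visit 20.
      At 16: no right child.
  At 23: go right to 37.
    Visit 37.
    At 37: go left to 24.
      Visit 24.
      At 24: go left to 27.
        27 is a leaf — visit 27.
      At 24: go right to 28.
        Visit 28.
        At 28: go left to 4.
          4 is a leaf — visit 4.
        At 28: no right child.
    At 37: no right child.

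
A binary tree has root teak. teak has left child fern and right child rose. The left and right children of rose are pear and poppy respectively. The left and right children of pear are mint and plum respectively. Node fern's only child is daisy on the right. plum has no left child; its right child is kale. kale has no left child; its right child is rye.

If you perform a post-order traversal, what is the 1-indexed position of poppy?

8

Post-order visits the left subtree, then the right subtree, then the node.
At teak: go left to fern.
  At fern: no left child.
  At fern: go right to daisy.
    daisy is a leaf — visit daisy.
  Visit fern.
At teak: go right to rose.
  At rose: go left to pear.
    At pear: go left to mint.
      mint is a leaf — visit mint.
    At pear: go right to plum.
      At plum: no left child.
      At plum: go right to kale.
        At kale: no left child.
        At kale: go right to rye.
          rye is a leaf — visit rye.
        Visit kale.
      Visit plum.
    Visit pear.
  At rose: go right to poppy.
    poppy is a leaf — visit poppy.
  Visit rose.
Visit teak.
Full post-order sequence: daisy, fern, mint, rye, kale, plum, pear, poppy, rose, teak.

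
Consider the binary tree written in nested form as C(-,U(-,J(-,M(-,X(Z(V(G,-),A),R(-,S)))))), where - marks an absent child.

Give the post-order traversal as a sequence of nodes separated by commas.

Post-order visits the left subtree, then the right subtree, then the node.
At C: no left child.
At C: go right to U.
  At U: no left child.
  At U: go right to J.
    At J: no left child.
    At J: go right to M.
      At M: no left child.
      At M: go right to X.
        At X: go left to Z.
          At Z: go left to V.
            At V: go left to G.
              G is a leaf — visit G.
            At V: no right child.
            Visit V.
          At Z: go right to A.
            A is a leaf — visit A.
          Visit Z.
        At X: go right to R.
          At R: no left child.
          At R: go right to S.
            S is a leaf — visit S.
          Visit R.
        Visit X.
      Visit M.
    Visit J.
  Visit U.
Visit C.

G, V, A, Z, S, R, X, M, J, U, C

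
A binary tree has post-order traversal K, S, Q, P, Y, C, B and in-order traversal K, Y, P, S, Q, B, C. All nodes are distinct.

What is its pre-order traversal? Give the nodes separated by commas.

The last element of post-order is the root; it splits in-order into left and right subtrees.
Root B: left subtree has 5 nodes {K, Y, P, S, Q}, right has 1 {C}.
  Root Y: left subtree has 1 node {K}, right has 3 {P, S, Q}.
    Root P: left subtree has 0 nodes { }, right has 2 {S, Q}.
      Root Q: left subtree has 1 node {S}, right has 0 { }.

B, Y, K, P, Q, S, C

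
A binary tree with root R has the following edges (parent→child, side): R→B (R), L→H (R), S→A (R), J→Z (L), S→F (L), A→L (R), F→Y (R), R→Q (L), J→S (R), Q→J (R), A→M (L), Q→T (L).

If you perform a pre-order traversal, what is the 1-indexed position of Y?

8

Pre-order visits the node, then its left subtree, then its right subtree.
Visit R.
At R: go left to Q.
  Visit Q.
  At Q: go left to T.
    T is a leaf — visit T.
  At Q: go right to J.
    Visit J.
    At J: go left to Z.
      Z is a leaf — visit Z.
    At J: go right to S.
      Visit S.
      At S: go left to F.
        Visit F.
        At F: no left child.
        At F: go right to Y.
          Y is a leaf — visit Y.
      At S: go right to A.
        Visit A.
        At A: go left to M.
          M is a leaf — visit M.
        At A: go right to L.
          Visit L.
          At L: no left child.
          At L: go right to H.
            H is a leaf — visit H.
At R: go right to B.
  B is a leaf — visit B.
Full pre-order sequence: R, Q, T, J, Z, S, F, Y, A, M, L, H, B.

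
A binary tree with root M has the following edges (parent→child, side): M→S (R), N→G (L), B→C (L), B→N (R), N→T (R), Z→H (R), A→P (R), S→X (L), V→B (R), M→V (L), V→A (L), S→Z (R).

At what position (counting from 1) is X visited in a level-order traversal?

6

Level-order visits nodes level by level from the root, left to right within each level.
Level 0: M
Level 1: V, S
Level 2: A, B, X, Z
Level 3: P, C, N, H
Level 4: G, T
Full level-order sequence: M, V, S, A, B, X, Z, P, C, N, H, G, T.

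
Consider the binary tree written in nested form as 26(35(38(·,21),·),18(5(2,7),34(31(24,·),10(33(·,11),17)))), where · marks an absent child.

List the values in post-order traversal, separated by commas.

21, 38, 35, 2, 7, 5, 24, 31, 11, 33, 17, 10, 34, 18, 26

Post-order visits the left subtree, then the right subtree, then the node.
At 26: go left to 35.
  At 35: go left to 38.
    At 38: no left child.
    At 38: go right to 21.
      21 is a leaf — visit 21.
    Visit 38.
  At 35: no right child.
  Visit 35.
At 26: go right to 18.
  At 18: go left to 5.
    At 5: go left to 2.
      2 is a leaf — visit 2.
    At 5: go right to 7.
      7 is a leaf — visit 7.
    Visit 5.
  At 18: go right to 34.
    At 34: go left to 31.
      At 31: go left to 24.
        24 is a leaf — visit 24.
      At 31: no right child.
      Visit 31.
    At 34: go right to 10.
      At 10: go left to 33.
        At 33: no left child.
        At 33: go right to 11.
          11 is a leaf — visit 11.
        Visit 33.
      At 10: go right to 17.
        17 is a leaf — visit 17.
      Visit 10.
    Visit 34.
  Visit 18.
Visit 26.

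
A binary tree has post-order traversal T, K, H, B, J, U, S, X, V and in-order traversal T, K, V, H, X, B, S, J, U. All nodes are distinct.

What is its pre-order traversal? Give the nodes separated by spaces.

V K T X H S B U J

The last element of post-order is the root; it splits in-order into left and right subtrees.
Root V: left subtree has 2 nodes {T, K}, right has 6 {H, X, B, S, J, U}.
  Root K: left subtree has 1 node {T}, right has 0 { }.
  Root X: left subtree has 1 node {H}, right has 4 {B, S, J, U}.
    Root S: left subtree has 1 node {B}, right has 2 {J, U}.
      Root U: left subtree has 1 node {J}, right has 0 { }.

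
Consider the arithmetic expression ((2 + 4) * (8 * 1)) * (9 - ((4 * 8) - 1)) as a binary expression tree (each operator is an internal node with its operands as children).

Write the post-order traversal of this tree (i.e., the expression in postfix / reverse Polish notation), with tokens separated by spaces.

2 4 + 8 1 * * 9 4 8 * 1 - - *

Post-order on an expression tree gives postfix notation: for each operator, emit left operand, right operand, then the operator.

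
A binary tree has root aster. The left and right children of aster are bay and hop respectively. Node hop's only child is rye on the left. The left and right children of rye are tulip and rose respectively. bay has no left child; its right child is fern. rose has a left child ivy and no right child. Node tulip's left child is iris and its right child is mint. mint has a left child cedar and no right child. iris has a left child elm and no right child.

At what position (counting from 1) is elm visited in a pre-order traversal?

8

Pre-order visits the node, then its left subtree, then its right subtree.
Visit aster.
At aster: go left to bay.
  Visit bay.
  At bay: no left child.
  At bay: go right to fern.
    fern is a leaf — visit fern.
At aster: go right to hop.
  Visit hop.
  At hop: go left to rye.
    Visit rye.
    At rye: go left to tulip.
      Visit tulip.
      At tulip: go left to iris.
        Visit iris.
        At iris: go left to elm.
          elm is a leaf — visit elm.
        At iris: no right child.
      At tulip: go right to mint.
        Visit mint.
        At mint: go left to cedar.
          cedar is a leaf — visit cedar.
        At mint: no right child.
    At rye: go right to rose.
      Visit rose.
      At rose: go left to ivy.
        ivy is a leaf — visit ivy.
      At rose: no right child.
  At hop: no right child.
Full pre-order sequence: aster, bay, fern, hop, rye, tulip, iris, elm, mint, cedar, rose, ivy.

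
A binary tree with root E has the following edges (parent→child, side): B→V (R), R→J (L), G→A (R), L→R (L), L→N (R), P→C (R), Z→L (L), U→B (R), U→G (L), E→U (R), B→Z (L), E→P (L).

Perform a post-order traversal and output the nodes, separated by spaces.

Post-order visits the left subtree, then the right subtree, then the node.
At E: go left to P.
  At P: no left child.
  At P: go right to C.
    C is a leaf — visit C.
  Visit P.
At E: go right to U.
  At U: go left to G.
    At G: no left child.
    At G: go right to A.
      A is a leaf — visit A.
    Visit G.
  At U: go right to B.
    At B: go left to Z.
      At Z: go left to L.
        At L: go left to R.
          At R: go left to J.
            J is a leaf — visit J.
          At R: no right child.
          Visit R.
        At L: go right to N.
          N is a leaf — visit N.
        Visit L.
      At Z: no right child.
      Visit Z.
    At B: go right to V.
      V is a leaf — visit V.
    Visit B.
  Visit U.
Visit E.

C P A G J R N L Z V B U E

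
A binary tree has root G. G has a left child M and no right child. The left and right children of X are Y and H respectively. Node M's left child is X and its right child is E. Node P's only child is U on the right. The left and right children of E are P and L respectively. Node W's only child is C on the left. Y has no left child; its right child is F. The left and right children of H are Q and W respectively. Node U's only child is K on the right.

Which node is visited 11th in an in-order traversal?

In-order visits the left subtree, then the node, then the right subtree.
At G: go left to M.
  At M: go left to X.
    At X: go left to Y.
      At Y: no left child.
      Visit Y.
      At Y: go right to F.
        F is a leaf — visit F.
    Visit X.
    At X: go right to H.
      At H: go left to Q.
        Q is a leaf — visit Q.
      Visit H.
      At H: go right to W.
        At W: go left to C.
          C is a leaf — visit C.
        Visit W.
        At W: no right child.
  Visit M.
  At M: go right to E.
    At E: go left to P.
      At P: no left child.
      Visit P.
      At P: go right to U.
        At U: no left child.
        Visit U.
        At U: go right to K.
          K is a leaf — visit K.
    Visit E.
    At E: go right to L.
      L is a leaf — visit L.
Visit G.
At G: no right child.
Full in-order sequence: Y, F, X, Q, H, C, W, M, P, U, K, E, L, G.

K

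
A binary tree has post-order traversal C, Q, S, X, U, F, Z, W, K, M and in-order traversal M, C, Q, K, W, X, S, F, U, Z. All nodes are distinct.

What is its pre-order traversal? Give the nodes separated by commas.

M, K, Q, C, W, Z, F, X, S, U

The last element of post-order is the root; it splits in-order into left and right subtrees.
Root M: left subtree has 0 nodes { }, right has 9 {C, Q, K, W, X, S, F, U, Z}.
  Root K: left subtree has 2 nodes {C, Q}, right has 6 {W, X, S, F, U, Z}.
    Root Q: left subtree has 1 node {C}, right has 0 { }.
    Root W: left subtree has 0 nodes { }, right has 5 {X, S, F, U, Z}.
      Root Z: left subtree has 4 nodes {X, S, F, U}, right has 0 { }.
        Root F: left subtree has 2 nodes {X, S}, right has 1 {U}.
          Root X: left subtree has 0 nodes { }, right has 1 {S}.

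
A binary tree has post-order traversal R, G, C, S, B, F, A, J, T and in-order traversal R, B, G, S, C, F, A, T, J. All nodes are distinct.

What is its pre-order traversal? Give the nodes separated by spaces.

T A F B R S G C J

The last element of post-order is the root; it splits in-order into left and right subtrees.
Root T: left subtree has 7 nodes {R, B, G, S, C, F, A}, right has 1 {J}.
  Root A: left subtree has 6 nodes {R, B, G, S, C, F}, right has 0 { }.
    Root F: left subtree has 5 nodes {R, B, G, S, C}, right has 0 { }.
      Root B: left subtree has 1 node {R}, right has 3 {G, S, C}.
        Root S: left subtree has 1 node {G}, right has 1 {C}.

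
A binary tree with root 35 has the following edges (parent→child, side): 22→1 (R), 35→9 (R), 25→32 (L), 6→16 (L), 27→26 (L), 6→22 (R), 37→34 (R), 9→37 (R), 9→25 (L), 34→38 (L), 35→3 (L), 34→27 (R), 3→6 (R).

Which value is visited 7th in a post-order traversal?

Post-order visits the left subtree, then the right subtree, then the node.
At 35: go left to 3.
  At 3: no left child.
  At 3: go right to 6.
    At 6: go left to 16.
      16 is a leaf — visit 16.
    At 6: go right to 22.
      At 22: no left child.
      At 22: go right to 1.
        1 is a leaf — visit 1.
      Visit 22.
    Visit 6.
  Visit 3.
At 35: go right to 9.
  At 9: go left to 25.
    At 25: go left to 32.
      32 is a leaf — visit 32.
    At 25: no right child.
    Visit 25.
  At 9: go right to 37.
    At 37: no left child.
    At 37: go right to 34.
      At 34: go left to 38.
        38 is a leaf — visit 38.
      At 34: go right to 27.
        At 27: go left to 26.
          26 is a leaf — visit 26.
        At 27: no right child.
        Visit 27.
      Visit 34.
    Visit 37.
  Visit 9.
Visit 35.
Full post-order sequence: 16, 1, 22, 6, 3, 32, 25, 38, 26, 27, 34, 37, 9, 35.

25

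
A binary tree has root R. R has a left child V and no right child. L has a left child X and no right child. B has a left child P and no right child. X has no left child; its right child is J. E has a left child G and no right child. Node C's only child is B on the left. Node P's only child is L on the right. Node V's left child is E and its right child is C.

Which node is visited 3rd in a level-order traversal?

E

Level-order visits nodes level by level from the root, left to right within each level.
Level 0: R
Level 1: V
Level 2: E, C
Level 3: G, B
Level 4: P
Level 5: L
Level 6: X
Level 7: J
Full level-order sequence: R, V, E, C, G, B, P, L, X, J.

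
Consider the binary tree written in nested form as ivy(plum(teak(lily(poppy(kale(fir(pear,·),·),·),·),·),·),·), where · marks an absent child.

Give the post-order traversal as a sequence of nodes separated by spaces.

Post-order visits the left subtree, then the right subtree, then the node.
At ivy: go left to plum.
  At plum: go left to teak.
    At teak: go left to lily.
      At lily: go left to poppy.
        At poppy: go left to kale.
          At kale: go left to fir.
            At fir: go left to pear.
              pear is a leaf — visit pear.
            At fir: no right child.
            Visit fir.
          At kale: no right child.
          Visit kale.
        At poppy: no right child.
        Visit poppy.
      At lily: no right child.
      Visit lily.
    At teak: no right child.
    Visit teak.
  At plum: no right child.
  Visit plum.
At ivy: no right child.
Visit ivy.

pear fir kale poppy lily teak plum ivy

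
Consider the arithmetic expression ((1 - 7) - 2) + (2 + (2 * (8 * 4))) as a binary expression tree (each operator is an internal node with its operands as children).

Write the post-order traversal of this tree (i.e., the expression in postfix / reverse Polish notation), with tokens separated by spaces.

1 7 - 2 - 2 2 8 4 * * + +

Post-order on an expression tree gives postfix notation: for each operator, emit left operand, right operand, then the operator.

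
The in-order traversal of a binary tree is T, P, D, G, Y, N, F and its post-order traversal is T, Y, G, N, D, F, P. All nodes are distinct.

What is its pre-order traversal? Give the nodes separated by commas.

The last element of post-order is the root; it splits in-order into left and right subtrees.
Root P: left subtree has 1 node {T}, right has 5 {D, G, Y, N, F}.
  Root F: left subtree has 4 nodes {D, G, Y, N}, right has 0 { }.
    Root D: left subtree has 0 nodes { }, right has 3 {G, Y, N}.
      Root N: left subtree has 2 nodes {G, Y}, right has 0 { }.
        Root G: left subtree has 0 nodes { }, right has 1 {Y}.

P, T, F, D, N, G, Y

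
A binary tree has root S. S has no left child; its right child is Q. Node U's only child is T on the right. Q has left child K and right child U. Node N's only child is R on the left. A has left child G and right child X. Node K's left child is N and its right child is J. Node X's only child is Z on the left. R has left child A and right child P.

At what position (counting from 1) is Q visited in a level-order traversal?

2

Level-order visits nodes level by level from the root, left to right within each level.
Level 0: S
Level 1: Q
Level 2: K, U
Level 3: N, J, T
Level 4: R
Level 5: A, P
Level 6: G, X
Level 7: Z
Full level-order sequence: S, Q, K, U, N, J, T, R, A, P, G, X, Z.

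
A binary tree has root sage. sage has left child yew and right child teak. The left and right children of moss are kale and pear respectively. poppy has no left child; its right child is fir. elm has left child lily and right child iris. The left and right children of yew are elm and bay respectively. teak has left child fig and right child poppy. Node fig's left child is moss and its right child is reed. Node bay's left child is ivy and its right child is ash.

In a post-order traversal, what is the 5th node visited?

Post-order visits the left subtree, then the right subtree, then the node.
At sage: go left to yew.
  At yew: go left to elm.
    At elm: go left to lily.
      lily is a leaf — visit lily.
    At elm: go right to iris.
      iris is a leaf — visit iris.
    Visit elm.
  At yew: go right to bay.
    At bay: go left to ivy.
      ivy is a leaf — visit ivy.
    At bay: go right to ash.
      ash is a leaf — visit ash.
    Visit bay.
  Visit yew.
At sage: go right to teak.
  At teak: go left to fig.
    At fig: go left to moss.
      At moss: go left to kale.
        kale is a leaf — visit kale.
      At moss: go right to pear.
        pear is a leaf — visit pear.
      Visit moss.
    At fig: go right to reed.
      reed is a leaf — visit reed.
    Visit fig.
  At teak: go right to poppy.
    At poppy: no left child.
    At poppy: go right to fir.
      fir is a leaf — visit fir.
    Visit poppy.
  Visit teak.
Visit sage.
Full post-order sequence: lily, iris, elm, ivy, ash, bay, yew, kale, pear, moss, reed, fig, fir, poppy, teak, sage.

ash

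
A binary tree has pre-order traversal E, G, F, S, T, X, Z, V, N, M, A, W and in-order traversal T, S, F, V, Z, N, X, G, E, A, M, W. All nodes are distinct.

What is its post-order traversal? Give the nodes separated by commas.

The first element of pre-order is the root; it splits in-order into left and right subtrees.
Root E: left subtree has 8 nodes {T, S, F, V, Z, N, X, G}, right has 3 {A, M, W}.
  Root G: left subtree has 7 nodes {T, S, F, V, Z, N, X}, right has 0 { }.
    Root F: left subtree has 2 nodes {T, S}, right has 4 {V, Z, N, X}.
      Root S: left subtree has 1 node {T}, right has 0 { }.
      Root X: left subtree has 3 nodes {V, Z, N}, right has 0 { }.
        Root Z: left subtree has 1 node {V}, right has 1 {N}.
  Root M: left subtree has 1 node {A}, right has 1 {W}.

T, S, V, N, Z, X, F, G, A, W, M, E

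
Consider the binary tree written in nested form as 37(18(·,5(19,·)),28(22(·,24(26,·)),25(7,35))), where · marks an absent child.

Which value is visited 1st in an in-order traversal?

18

In-order visits the left subtree, then the node, then the right subtree.
At 37: go left to 18.
  At 18: no left child.
  Visit 18.
  At 18: go right to 5.
    At 5: go left to 19.
      19 is a leaf — visit 19.
    Visit 5.
    At 5: no right child.
Visit 37.
At 37: go right to 28.
  At 28: go left to 22.
    At 22: no left child.
    Visit 22.
    At 22: go right to 24.
      At 24: go left to 26.
        26 is a leaf — visit 26.
      Visit 24.
      At 24: no right child.
  Visit 28.
  At 28: go right to 25.
    At 25: go left to 7.
      7 is a leaf — visit 7.
    Visit 25.
    At 25: go right to 35.
      35 is a leaf — visit 35.
Full in-order sequence: 18, 19, 5, 37, 22, 26, 24, 28, 7, 25, 35.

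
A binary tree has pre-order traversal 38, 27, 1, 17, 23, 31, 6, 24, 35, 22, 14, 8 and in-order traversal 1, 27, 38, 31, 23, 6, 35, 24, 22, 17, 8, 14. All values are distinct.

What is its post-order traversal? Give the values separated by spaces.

The first element of pre-order is the root; it splits in-order into left and right subtrees.
Root 38: left subtree has 2 nodes {1, 27}, right has 9 {31, 23, 6, 35, 24, 22, 17, 8, 14}.
  Root 27: left subtree has 1 node {1}, right has 0 { }.
  Root 17: left subtree has 6 nodes {31, 23, 6, 35, 24, 22}, right has 2 {8, 14}.
    Root 23: left subtree has 1 node {31}, right has 4 {6, 35, 24, 22}.
      Root 6: left subtree has 0 nodes { }, right has 3 {35, 24, 22}.
        Root 24: left subtree has 1 node {35}, right has 1 {22}.
    Root 14: left subtree has 1 node {8}, right has 0 { }.

1 27 31 35 22 24 6 23 8 14 17 38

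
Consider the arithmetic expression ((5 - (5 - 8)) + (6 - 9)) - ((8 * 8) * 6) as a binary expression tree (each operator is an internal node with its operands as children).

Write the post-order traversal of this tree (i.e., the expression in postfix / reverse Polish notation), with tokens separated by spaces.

Post-order on an expression tree gives postfix notation: for each operator, emit left operand, right operand, then the operator.

5 5 8 - - 6 9 - + 8 8 * 6 * -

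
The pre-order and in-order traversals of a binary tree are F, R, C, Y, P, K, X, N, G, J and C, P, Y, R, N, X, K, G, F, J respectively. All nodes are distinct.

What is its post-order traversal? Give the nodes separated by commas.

The first element of pre-order is the root; it splits in-order into left and right subtrees.
Root F: left subtree has 8 nodes {C, P, Y, R, N, X, K, G}, right has 1 {J}.
  Root R: left subtree has 3 nodes {C, P, Y}, right has 4 {N, X, K, G}.
    Root C: left subtree has 0 nodes { }, right has 2 {P, Y}.
      Root Y: left subtree has 1 node {P}, right has 0 { }.
    Root K: left subtree has 2 nodes {N, X}, right has 1 {G}.
      Root X: left subtree has 1 node {N}, right has 0 { }.

P, Y, C, N, X, G, K, R, J, F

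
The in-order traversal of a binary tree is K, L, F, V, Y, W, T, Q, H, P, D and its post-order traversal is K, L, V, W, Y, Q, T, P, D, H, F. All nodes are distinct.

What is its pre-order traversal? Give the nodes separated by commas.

The last element of post-order is the root; it splits in-order into left and right subtrees.
Root F: left subtree has 2 nodes {K, L}, right has 8 {V, Y, W, T, Q, H, P, D}.
  Root L: left subtree has 1 node {K}, right has 0 { }.
  Root H: left subtree has 5 nodes {V, Y, W, T, Q}, right has 2 {P, D}.
    Root T: left subtree has 3 nodes {V, Y, W}, right has 1 {Q}.
      Root Y: left subtree has 1 node {V}, right has 1 {W}.
    Root D: left subtree has 1 node {P}, right has 0 { }.

F, L, K, H, T, Y, V, W, Q, D, P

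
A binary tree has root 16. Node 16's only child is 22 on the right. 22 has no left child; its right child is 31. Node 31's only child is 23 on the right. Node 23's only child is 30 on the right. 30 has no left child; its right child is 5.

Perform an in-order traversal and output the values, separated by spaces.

In-order visits the left subtree, then the node, then the right subtree.
At 16: no left child.
Visit 16.
At 16: go right to 22.
  At 22: no left child.
  Visit 22.
  At 22: go right to 31.
    At 31: no left child.
    Visit 31.
    At 31: go right to 23.
      At 23: no left child.
      Visit 23.
      At 23: go right to 30.
        At 30: no left child.
        Visit 30.
        At 30: go right to 5.
          5 is a leaf — visit 5.

16 22 31 23 30 5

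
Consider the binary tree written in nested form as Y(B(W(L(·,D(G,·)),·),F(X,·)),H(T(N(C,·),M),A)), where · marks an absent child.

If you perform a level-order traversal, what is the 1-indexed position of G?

Level-order visits nodes level by level from the root, left to right within each level.
Level 0: Y
Level 1: B, H
Level 2: W, F, T, A
Level 3: L, X, N, M
Level 4: D, C
Level 5: G
Full level-order sequence: Y, B, H, W, F, T, A, L, X, N, M, D, C, G.

14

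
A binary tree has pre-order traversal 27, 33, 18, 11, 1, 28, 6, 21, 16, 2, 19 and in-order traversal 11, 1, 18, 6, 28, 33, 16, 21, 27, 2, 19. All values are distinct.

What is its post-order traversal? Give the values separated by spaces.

The first element of pre-order is the root; it splits in-order into left and right subtrees.
Root 27: left subtree has 8 nodes {11, 1, 18, 6, 28, 33, 16, 21}, right has 2 {2, 19}.
  Root 33: left subtree has 5 nodes {11, 1, 18, 6, 28}, right has 2 {16, 21}.
    Root 18: left subtree has 2 nodes {11, 1}, right has 2 {6, 28}.
      Root 11: left subtree has 0 nodes { }, right has 1 {1}.
      Root 28: left subtree has 1 node {6}, right has 0 { }.
    Root 21: left subtree has 1 node {16}, right has 0 { }.
  Root 2: left subtree has 0 nodes { }, right has 1 {19}.

1 11 6 28 18 16 21 33 19 2 27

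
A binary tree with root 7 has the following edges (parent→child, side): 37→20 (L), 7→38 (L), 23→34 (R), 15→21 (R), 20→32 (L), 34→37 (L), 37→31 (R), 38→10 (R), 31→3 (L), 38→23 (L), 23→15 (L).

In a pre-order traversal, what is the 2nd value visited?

38

Pre-order visits the node, then its left subtree, then its right subtree.
Visit 7.
At 7: go left to 38.
  Visit 38.
  At 38: go left to 23.
    Visit 23.
    At 23: go left to 15.
      Visit 15.
      At 15: no left child.
      At 15: go right to 21.
        21 is a leaf — visit 21.
    At 23: go right to 34.
      Visit 34.
      At 34: go left to 37.
        Visit 37.
        At 37: go left to 20.
          Visit 20.
          At 20: go left to 32.
            32 is a leaf — visit 32.
          At 20: no right child.
        At 37: go right to 31.
          Visit 31.
          At 31: go left to 3.
            3 is a leaf — visit 3.
          At 31: no right child.
      At 34: no right child.
  At 38: go right to 10.
    10 is a leaf — visit 10.
At 7: no right child.
Full pre-order sequence: 7, 38, 23, 15, 21, 34, 37, 20, 32, 31, 3, 10.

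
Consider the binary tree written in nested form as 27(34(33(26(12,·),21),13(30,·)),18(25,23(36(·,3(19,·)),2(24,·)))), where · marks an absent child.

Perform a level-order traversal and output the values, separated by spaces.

Level-order visits nodes level by level from the root, left to right within each level.
Level 0: 27
Level 1: 34, 18
Level 2: 33, 13, 25, 23
Level 3: 26, 21, 30, 36, 2
Level 4: 12, 3, 24
Level 5: 19

27 34 18 33 13 25 23 26 21 30 36 2 12 3 24 19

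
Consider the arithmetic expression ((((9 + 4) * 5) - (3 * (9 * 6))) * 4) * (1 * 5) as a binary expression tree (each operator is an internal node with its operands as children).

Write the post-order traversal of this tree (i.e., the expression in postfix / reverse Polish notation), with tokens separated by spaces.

Post-order on an expression tree gives postfix notation: for each operator, emit left operand, right operand, then the operator.

9 4 + 5 * 3 9 6 * * - 4 * 1 5 * *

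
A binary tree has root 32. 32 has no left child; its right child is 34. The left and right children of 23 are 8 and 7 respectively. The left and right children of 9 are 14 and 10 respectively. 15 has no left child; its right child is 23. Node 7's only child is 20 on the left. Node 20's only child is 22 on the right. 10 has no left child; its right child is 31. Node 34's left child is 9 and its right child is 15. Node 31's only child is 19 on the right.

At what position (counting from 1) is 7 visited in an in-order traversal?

In-order visits the left subtree, then the node, then the right subtree.
At 32: no left child.
Visit 32.
At 32: go right to 34.
  At 34: go left to 9.
    At 9: go left to 14.
      14 is a leaf — visit 14.
    Visit 9.
    At 9: go right to 10.
      At 10: no left child.
      Visit 10.
      At 10: go right to 31.
        At 31: no left child.
        Visit 31.
        At 31: go right to 19.
          19 is a leaf — visit 19.
  Visit 34.
  At 34: go right to 15.
    At 15: no left child.
    Visit 15.
    At 15: go right to 23.
      At 23: go left to 8.
        8 is a leaf — visit 8.
      Visit 23.
      At 23: go right to 7.
        At 7: go left to 20.
          At 20: no left child.
          Visit 20.
          At 20: go right to 22.
            22 is a leaf — visit 22.
        Visit 7.
        At 7: no right child.
Full in-order sequence: 32, 14, 9, 10, 31, 19, 34, 15, 8, 23, 20, 22, 7.

13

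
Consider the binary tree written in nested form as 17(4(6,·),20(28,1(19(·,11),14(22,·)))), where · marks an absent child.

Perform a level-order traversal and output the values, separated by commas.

Level-order visits nodes level by level from the root, left to right within each level.
Level 0: 17
Level 1: 4, 20
Level 2: 6, 28, 1
Level 3: 19, 14
Level 4: 11, 22

17, 4, 20, 6, 28, 1, 19, 14, 11, 22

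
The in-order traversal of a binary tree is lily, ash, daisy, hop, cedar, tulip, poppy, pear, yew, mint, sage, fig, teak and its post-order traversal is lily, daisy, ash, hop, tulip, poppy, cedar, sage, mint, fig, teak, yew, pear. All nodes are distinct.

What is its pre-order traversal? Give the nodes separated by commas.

pear, cedar, hop, ash, lily, daisy, poppy, tulip, yew, teak, fig, mint, sage

The last element of post-order is the root; it splits in-order into left and right subtrees.
Root pear: left subtree has 7 nodes {lily, ash, daisy, hop, cedar, tulip, poppy}, right has 5 {yew, mint, sage, fig, teak}.
  Root cedar: left subtree has 4 nodes {lily, ash, daisy, hop}, right has 2 {tulip, poppy}.
    Root hop: left subtree has 3 nodes {lily, ash, daisy}, right has 0 { }.
      Root ash: left subtree has 1 node {lily}, right has 1 {daisy}.
    Root poppy: left subtree has 1 node {tulip}, right has 0 { }.
  Root yew: left subtree has 0 nodes { }, right has 4 {mint, sage, fig, teak}.
    Root teak: left subtree has 3 nodes {mint, sage, fig}, right has 0 { }.
      Root fig: left subtree has 2 nodes {mint, sage}, right has 0 { }.
        Root mint: left subtree has 0 nodes { }, right has 1 {sage}.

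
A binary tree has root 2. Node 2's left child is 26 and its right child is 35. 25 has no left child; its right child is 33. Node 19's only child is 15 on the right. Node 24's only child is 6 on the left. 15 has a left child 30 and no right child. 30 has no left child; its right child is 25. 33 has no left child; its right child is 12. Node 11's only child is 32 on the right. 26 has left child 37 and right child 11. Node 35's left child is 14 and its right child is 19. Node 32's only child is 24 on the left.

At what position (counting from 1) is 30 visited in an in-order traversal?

11

In-order visits the left subtree, then the node, then the right subtree.
At 2: go left to 26.
  At 26: go left to 37.
    37 is a leaf — visit 37.
  Visit 26.
  At 26: go right to 11.
    At 11: no left child.
    Visit 11.
    At 11: go right to 32.
      At 32: go left to 24.
        At 24: go left to 6.
          6 is a leaf — visit 6.
        Visit 24.
        At 24: no right child.
      Visit 32.
      At 32: no right child.
Visit 2.
At 2: go right to 35.
  At 35: go left to 14.
    14 is a leaf — visit 14.
  Visit 35.
  At 35: go right to 19.
    At 19: no left child.
    Visit 19.
    At 19: go right to 15.
      At 15: go left to 30.
        At 30: no left child.
        Visit 30.
        At 30: go right to 25.
          At 25: no left child.
          Visit 25.
          At 25: go right to 33.
            At 33: no left child.
            Visit 33.
            At 33: go right to 12.
              12 is a leaf — visit 12.
      Visit 15.
      At 15: no right child.
Full in-order sequence: 37, 26, 11, 6, 24, 32, 2, 14, 35, 19, 30, 25, 33, 12, 15.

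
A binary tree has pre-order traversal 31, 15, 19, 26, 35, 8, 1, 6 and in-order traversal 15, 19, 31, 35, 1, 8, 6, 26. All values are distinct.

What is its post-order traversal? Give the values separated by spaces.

19 15 1 6 8 35 26 31

The first element of pre-order is the root; it splits in-order into left and right subtrees.
Root 31: left subtree has 2 nodes {15, 19}, right has 5 {35, 1, 8, 6, 26}.
  Root 15: left subtree has 0 nodes { }, right has 1 {19}.
  Root 26: left subtree has 4 nodes {35, 1, 8, 6}, right has 0 { }.
    Root 35: left subtree has 0 nodes { }, right has 3 {1, 8, 6}.
      Root 8: left subtree has 1 node {1}, right has 1 {6}.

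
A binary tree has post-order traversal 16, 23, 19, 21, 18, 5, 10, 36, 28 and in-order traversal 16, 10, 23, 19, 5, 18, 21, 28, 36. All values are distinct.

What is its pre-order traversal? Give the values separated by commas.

28, 10, 16, 5, 19, 23, 18, 21, 36

The last element of post-order is the root; it splits in-order into left and right subtrees.
Root 28: left subtree has 7 nodes {16, 10, 23, 19, 5, 18, 21}, right has 1 {36}.
  Root 10: left subtree has 1 node {16}, right has 5 {23, 19, 5, 18, 21}.
    Root 5: left subtree has 2 nodes {23, 19}, right has 2 {18, 21}.
      Root 19: left subtree has 1 node {23}, right has 0 { }.
      Root 18: left subtree has 0 nodes { }, right has 1 {21}.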